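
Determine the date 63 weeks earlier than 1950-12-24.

Going back 63 weeks = 441 days from December 24, 1950.
Going back 24 days from December 24, 1950 reaches the end of the previous month; 441 − 24 = 417 left.
November 1950 has 30 days: 417 − 30 = 387 left.
October 1950 has 31 days: 387 − 31 = 356 left.
September 1950 has 30 days: 356 − 30 = 326 left.
August 1950 has 31 days: 326 − 31 = 295 left.
July 1950 has 31 days: 295 − 31 = 264 left.
June 1950 has 30 days: 264 − 30 = 234 left.
May 1950 has 31 days: 234 − 31 = 203 left.
April 1950 has 30 days: 203 − 30 = 173 left.
March 1950 has 31 days: 173 − 31 = 142 left.
February 1950 has 28 days (1950 is not a leap year): 142 − 28 = 114 left.
January 1950 has 31 days: 114 − 31 = 83 left.
December 1949 has 31 days: 83 − 31 = 52 left.
November 1949 has 30 days: 52 − 30 = 22 left.
October 1949 has 31 days; 31 − 22 = 9 → October 9, 1949.

October 9, 1949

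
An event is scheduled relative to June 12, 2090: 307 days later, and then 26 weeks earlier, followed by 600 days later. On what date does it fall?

Advancing 307 days from June 12, 2090:
June has 30 days, so 30 − 12 = 18 days remain after June 12, 2090; 307 − 18 = 289 left.
July 2090 has 31 days: 289 − 31 = 258 left.
August 2090 has 31 days: 258 − 31 = 227 left.
September 2090 has 30 days: 227 − 30 = 197 left.
October 2090 has 31 days: 197 − 31 = 166 left.
November 2090 has 30 days: 166 − 30 = 136 left.
December 2090 has 31 days: 136 − 31 = 105 left.
January 2091 has 31 days: 105 − 31 = 74 left.
February 2091 has 28 days (2091 is not a leap year): 74 − 28 = 46 left.
March 2091 has 31 days: 46 − 31 = 15 left.
15 days into April 2091 → April 15, 2091.
Subtracting 26 weeks (= 182 days) from April 15, 2091:
Going back 15 days from April 15, 2091 reaches the end of the previous month; 182 − 15 = 167 left.
March 2091 has 31 days: 167 − 31 = 136 left.
February 2091 has 28 days (2091 is not a leap year): 136 − 28 = 108 left.
January 2091 has 31 days: 108 − 31 = 77 left.
December 2090 has 31 days: 77 − 31 = 46 left.
November 2090 has 30 days: 46 − 30 = 16 left.
October 2090 has 31 days; 31 − 16 = 15 → October 15, 2090.
Counting forward 600 days from October 15, 2090:
October has 31 days, so 31 − 15 = 16 days remain after October 15, 2090; 600 − 16 = 584 left.
November 2090 has 30 days: 584 − 30 = 554 left.
December 2090 has 31 days: 554 − 31 = 523 left.
January 2091 has 31 days: 523 − 31 = 492 left.
February 2091 has 28 days (2091 is not a leap year): 492 − 28 = 464 left.
March 2091 has 31 days: 464 − 31 = 433 left.
April 2091 has 30 days: 433 − 30 = 403 left.
May 2091 has 31 days: 403 − 31 = 372 left.
June 2091 has 30 days: 372 − 30 = 342 left.
July 2091 has 31 days: 342 − 31 = 311 left.
August 2091 has 31 days: 311 − 31 = 280 left.
September 2091 has 30 days: 280 − 30 = 250 left.
October 2091 has 31 days: 250 − 31 = 219 left.
November 2091 has 30 days: 219 − 30 = 189 left.
December 2091 has 31 days: 189 − 31 = 158 left.
January 2092 has 31 days: 158 − 31 = 127 left.
February 2092 has 29 days (2092 is a leap year): 127 − 29 = 98 left.
March 2092 has 31 days: 98 − 31 = 67 left.
April 2092 has 30 days: 67 − 30 = 37 left.
May 2092 has 31 days: 37 − 31 = 6 left.
6 days into June 2092 → June 6, 2092.

June 6, 2092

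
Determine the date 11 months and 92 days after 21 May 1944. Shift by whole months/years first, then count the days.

Adding 11 months and 92 days from May 21, 1944: first the month/year part, then the days.
month 5 + 11 = 16, which is month 4 of year 1945 → April 1945.
Day 21 is valid in April, giving April 21, 1945.
Now add 92 days from April 21, 1945.
April has 30 days, so 30 − 21 = 9 days remain after April 21, 1945; 92 − 9 = 83 left.
May 1945 has 31 days: 83 − 31 = 52 left.
June 1945 has 30 days: 52 − 30 = 22 left.
22 days into July 1945 → July 22, 1945.

July 22, 1945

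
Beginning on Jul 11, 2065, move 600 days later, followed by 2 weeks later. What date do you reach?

Counting forward 600 days from July 11, 2065:
July has 31 days, so 31 − 11 = 20 days remain after July 11, 2065; 600 − 20 = 580 left.
August 2065 has 31 days: 580 − 31 = 549 left.
September 2065 has 30 days: 549 − 30 = 519 left.
October 2065 has 31 days: 519 − 31 = 488 left.
November 2065 has 30 days: 488 − 30 = 458 left.
December 2065 has 31 days: 458 − 31 = 427 left.
January 2066 has 31 days: 427 − 31 = 396 left.
February 2066 has 28 days (2066 is not a leap year): 396 − 28 = 368 left.
March 2066 has 31 days: 368 − 31 = 337 left.
April 2066 has 30 days: 337 − 30 = 307 left.
May 2066 has 31 days: 307 − 31 = 276 left.
June 2066 has 30 days: 276 − 30 = 246 left.
July 2066 has 31 days: 246 − 31 = 215 left.
August 2066 has 31 days: 215 − 31 = 184 left.
September 2066 has 30 days: 184 − 30 = 154 left.
October 2066 has 31 days: 154 − 31 = 123 left.
November 2066 has 30 days: 123 − 30 = 93 left.
December 2066 has 31 days: 93 − 31 = 62 left.
January 2067 has 31 days: 62 − 31 = 31 left.
February 2067 has 28 days (2067 is not a leap year): 31 − 28 = 3 left.
3 days into March 2067 → March 3, 2067.
Advancing 2 weeks (= 14 days) from March 3, 2067:
March has 31 days; 3 + 14 = 17, still in March.

March 17, 2067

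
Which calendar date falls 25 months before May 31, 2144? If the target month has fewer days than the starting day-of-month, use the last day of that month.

Subtracting 25 months from May 31, 2144.
month 5 − 25 = -20, which is month 4 of year 2142 → April 2142.
April 2142 has only 30 days and the start was day 31, so the date clamps to April 30, 2142.

April 30, 2142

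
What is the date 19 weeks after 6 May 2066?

Advancing 19 weeks = 133 days from May 6, 2066.
May has 31 days, so 31 − 6 = 25 days remain after May 6, 2066; 133 − 25 = 108 left.
June 2066 has 30 days: 108 − 30 = 78 left.
July 2066 has 31 days: 78 − 31 = 47 left.
August 2066 has 31 days: 47 − 31 = 16 left.
16 days into September 2066 → September 16, 2066.

September 16, 2066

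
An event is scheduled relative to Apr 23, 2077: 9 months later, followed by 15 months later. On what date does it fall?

April 23, 2079

Advancing 9 months from April 23, 2077:
month 4 + 9 = 13, which is month 1 of year 2078 → January 2078.
Day 23 is valid in January, giving January 23, 2078.
Adding 15 months from January 23, 2078:
month 1 + 15 = 16, which is month 4 of year 2079 → April 2079.
Day 23 is valid in April, giving April 23, 2079.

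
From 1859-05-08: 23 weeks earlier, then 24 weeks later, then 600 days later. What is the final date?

January 4, 1861

Subtracting 23 weeks (= 161 days) from May 8, 1859:
Going back 8 days from May 8, 1859 reaches the end of the previous month; 161 − 8 = 153 left.
April 1859 has 30 days: 153 − 30 = 123 left.
March 1859 has 31 days: 123 − 31 = 92 left.
February 1859 has 28 days (1859 is not a leap year): 92 − 28 = 64 left.
January 1859 has 31 days: 64 − 31 = 33 left.
December 1858 has 31 days: 33 − 31 = 2 left.
November 1858 has 30 days; 30 − 2 = 28 → November 28, 1858.
Counting forward 24 weeks (= 168 days) from November 28, 1858:
November has 30 days, so 30 − 28 = 2 days remain after November 28, 1858; 168 − 2 = 166 left.
December 1858 has 31 days: 166 − 31 = 135 left.
January 1859 has 31 days: 135 − 31 = 104 left.
February 1859 has 28 days (1859 is not a leap year): 104 − 28 = 76 left.
March 1859 has 31 days: 76 − 31 = 45 left.
April 1859 has 30 days: 45 − 30 = 15 left.
15 days into May 1859 → May 15, 1859.
Advancing 600 days from May 15, 1859:
May has 31 days, so 31 − 15 = 16 days remain after May 15, 1859; 600 − 16 = 584 left.
June 1859 has 30 days: 584 − 30 = 554 left.
July 1859 has 31 days: 554 − 31 = 523 left.
August 1859 has 31 days: 523 − 31 = 492 left.
September 1859 has 30 days: 492 − 30 = 462 left.
October 1859 has 31 days: 462 − 31 = 431 left.
November 1859 has 30 days: 431 − 30 = 401 left.
December 1859 has 31 days: 401 − 31 = 370 left.
January 1860 has 31 days: 370 − 31 = 339 left.
February 1860 has 29 days (1860 is a leap year): 339 − 29 = 310 left.
March 1860 has 31 days: 310 − 31 = 279 left.
April 1860 has 30 days: 279 − 30 = 249 left.
May 1860 has 31 days: 249 − 31 = 218 left.
June 1860 has 30 days: 218 − 30 = 188 left.
July 1860 has 31 days: 188 − 31 = 157 left.
August 1860 has 31 days: 157 − 31 = 126 left.
September 1860 has 30 days: 126 − 30 = 96 left.
October 1860 has 31 days: 96 − 31 = 65 left.
November 1860 has 30 days: 65 − 30 = 35 left.
December 1860 has 31 days: 35 − 31 = 4 left.
4 days into January 1861 → January 4, 1861.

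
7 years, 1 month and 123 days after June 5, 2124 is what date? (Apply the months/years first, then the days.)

November 5, 2131

Advancing 7 years, 1 month and 123 days from June 5, 2124: first the month/year part, then the days.
+7 years → 2131; month 6 + 1 = 7 → July 2131.
Day 5 is valid in July, giving July 5, 2131.
Now add 123 days from July 5, 2131.
July has 31 days, so 31 − 5 = 26 days remain after July 5, 2131; 123 − 26 = 97 left.
August 2131 has 31 days: 97 − 31 = 66 left.
September 2131 has 30 days: 66 − 30 = 36 left.
October 2131 has 31 days: 36 − 31 = 5 left.
5 days into November 2131 → November 5, 2131.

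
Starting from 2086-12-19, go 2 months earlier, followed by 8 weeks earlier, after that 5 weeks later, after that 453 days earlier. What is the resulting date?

July 2, 2085

Counting back 2 months from December 19, 2086:
month 12 − 2 = 10 → October 2086.
Day 19 is valid in October, giving October 19, 2086.
Subtracting 8 weeks (= 56 days) from October 19, 2086:
Going back 19 days from October 19, 2086 reaches the end of the previous month; 56 − 19 = 37 left.
September 2086 has 30 days: 37 − 30 = 7 left.
August 2086 has 31 days; 31 − 7 = 24 → August 24, 2086.
Adding 5 weeks (= 35 days) from August 24, 2086:
August has 31 days, so 31 − 24 = 7 days remain after August 24, 2086; 35 − 7 = 28 left.
28 days into September 2086 → September 28, 2086.
Counting back 453 days from September 28, 2086:
Going back 28 days from September 28, 2086 reaches the end of the previous month; 453 − 28 = 425 left.
August 2086 has 31 days: 425 − 31 = 394 left.
July 2086 has 31 days: 394 − 31 = 363 left.
June 2086 has 30 days: 363 − 30 = 333 left.
May 2086 has 31 days: 333 − 31 = 302 left.
April 2086 has 30 days: 302 − 30 = 272 left.
March 2086 has 31 days: 272 − 31 = 241 left.
February 2086 has 28 days (2086 is not a leap year): 241 − 28 = 213 left.
January 2086 has 31 days: 213 − 31 = 182 left.
December 2085 has 31 days: 182 − 31 = 151 left.
November 2085 has 30 days: 151 − 30 = 121 left.
October 2085 has 31 days: 121 − 31 = 90 left.
September 2085 has 30 days: 90 − 30 = 60 left.
August 2085 has 31 days: 60 − 31 = 29 left.
July 2085 has 31 days; 31 − 29 = 2 → July 2, 2085.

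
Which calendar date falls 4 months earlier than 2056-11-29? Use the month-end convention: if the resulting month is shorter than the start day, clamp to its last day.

Going back 4 months from November 29, 2056.
month 11 − 4 = 7 → July 2056.
Day 29 is valid in July, giving July 29, 2056.

July 29, 2056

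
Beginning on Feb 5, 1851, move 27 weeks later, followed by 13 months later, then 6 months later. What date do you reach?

March 13, 1853

Advancing 27 weeks (= 189 days) from February 5, 1851:
February has 28 days, so 28 − 5 = 23 days remain after February 5, 1851; 189 − 23 = 166 left.
March 1851 has 31 days: 166 − 31 = 135 left.
April 1851 has 30 days: 135 − 30 = 105 left.
May 1851 has 31 days: 105 − 31 = 74 left.
June 1851 has 30 days: 74 − 30 = 44 left.
July 1851 has 31 days: 44 − 31 = 13 left.
13 days into August 1851 → August 13, 1851.
Adding 13 months from August 13, 1851:
month 8 + 13 = 21, which is month 9 of year 1852 → September 1852.
Day 13 is valid in September, giving September 13, 1852.
Adding 6 months from September 13, 1852:
month 9 + 6 = 15, which is month 3 of year 1853 → March 1853.
Day 13 is valid in March, giving March 13, 1853.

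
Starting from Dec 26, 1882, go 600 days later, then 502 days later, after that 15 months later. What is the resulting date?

Counting forward 600 days from December 26, 1882:
December has 31 days, so 31 − 26 = 5 days remain after December 26, 1882; 600 − 5 = 595 left.
January 1883 has 31 days: 595 − 31 = 564 left.
February 1883 has 28 days (1883 is not a leap year): 564 − 28 = 536 left.
March 1883 has 31 days: 536 − 31 = 505 left.
April 1883 has 30 days: 505 − 30 = 475 left.
May 1883 has 31 days: 475 − 31 = 444 left.
June 1883 has 30 days: 444 − 30 = 414 left.
July 1883 has 31 days: 414 − 31 = 383 left.
August 1883 has 31 days: 383 − 31 = 352 left.
September 1883 has 30 days: 352 − 30 = 322 left.
October 1883 has 31 days: 322 − 31 = 291 left.
November 1883 has 30 days: 291 − 30 = 261 left.
December 1883 has 31 days: 261 − 31 = 230 left.
January 1884 has 31 days: 230 − 31 = 199 left.
February 1884 has 29 days (1884 is a leap year): 199 − 29 = 170 left.
March 1884 has 31 days: 170 − 31 = 139 left.
April 1884 has 30 days: 139 − 30 = 109 left.
May 1884 has 31 days: 109 − 31 = 78 left.
June 1884 has 30 days: 78 − 30 = 48 left.
July 1884 has 31 days: 48 − 31 = 17 left.
17 days into August 1884 → August 17, 1884.
Advancing 502 days from August 17, 1884:
August has 31 days, so 31 − 17 = 14 days remain after August 17, 1884; 502 − 14 = 488 left.
September 1884 has 30 days: 488 − 30 = 458 left.
October 1884 has 31 days: 458 − 31 = 427 left.
November 1884 has 30 days: 427 − 30 = 397 left.
December 1884 has 31 days: 397 − 31 = 366 left.
January 1885 has 31 days: 366 − 31 = 335 left.
February 1885 has 28 days (1885 is not a leap year): 335 − 28 = 307 left.
March 1885 has 31 days: 307 − 31 = 276 left.
April 1885 has 30 days: 276 − 30 = 246 left.
May 1885 has 31 days: 246 − 31 = 215 left.
June 1885 has 30 days: 215 − 30 = 185 left.
July 1885 has 31 days: 185 − 31 = 154 left.
August 1885 has 31 days: 154 − 31 = 123 left.
September 1885 has 30 days: 123 − 30 = 93 left.
October 1885 has 31 days: 93 − 31 = 62 left.
November 1885 has 30 days: 62 − 30 = 32 left.
December 1885 has 31 days: 32 − 31 = 1 left.
1 day into January 1886 → January 1, 1886.
Counting forward 15 months from January 1, 1886:
month 1 + 15 = 16, which is month 4 of year 1887 → April 1887.
Day 1 is valid in April, giving April 1, 1887.

April 1, 1887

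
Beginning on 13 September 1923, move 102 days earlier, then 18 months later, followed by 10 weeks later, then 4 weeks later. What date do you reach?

March 11, 1925

Counting back 102 days from September 13, 1923:
Going back 13 days from September 13, 1923 reaches the end of the previous month; 102 − 13 = 89 left.
August 1923 has 31 days: 89 − 31 = 58 left.
July 1923 has 31 days: 58 − 31 = 27 left.
June 1923 has 30 days; 30 − 27 = 3 → June 3, 1923.
Adding 18 months from June 3, 1923:
month 6 + 18 = 24, which is month 12 of year 1924 → December 1924.
Day 3 is valid in December, giving December 3, 1924.
Counting forward 10 weeks (= 70 days) from December 3, 1924:
December has 31 days, so 31 − 3 = 28 days remain after December 3, 1924; 70 − 28 = 42 left.
January 1925 has 31 days: 42 − 31 = 11 left.
11 days into February 1925 → February 11, 1925.
Adding 4 weeks (= 28 days) from February 11, 1925:
February has 28 days, so 28 − 11 = 17 days remain after February 11, 1925; 28 − 17 = 11 left.
11 days into March 1925 → March 11, 1925.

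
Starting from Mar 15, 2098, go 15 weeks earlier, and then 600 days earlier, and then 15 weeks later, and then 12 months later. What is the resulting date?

July 23, 2097

Counting back 15 weeks (= 105 days) from March 15, 2098:
Going back 15 days from March 15, 2098 reaches the end of the previous month; 105 − 15 = 90 left.
February 2098 has 28 days (2098 is not a leap year): 90 − 28 = 62 left.
January 2098 has 31 days: 62 − 31 = 31 left.
December 2097 has 31 days: 31 − 31 = 0 left.
November 2097 has 30 days; 30 − 0 = 30 → November 30, 2097.
Counting back 600 days from November 30, 2097:
Going back 30 days from November 30, 2097 reaches the end of the previous month; 600 − 30 = 570 left.
October 2097 has 31 days: 570 − 31 = 539 left.
September 2097 has 30 days: 539 − 30 = 509 left.
August 2097 has 31 days: 509 − 31 = 478 left.
July 2097 has 31 days: 478 − 31 = 447 left.
June 2097 has 30 days: 447 − 30 = 417 left.
May 2097 has 31 days: 417 − 31 = 386 left.
April 2097 has 30 days: 386 − 30 = 356 left.
March 2097 has 31 days: 356 − 31 = 325 left.
February 2097 has 28 days (2097 is not a leap year): 325 − 28 = 297 left.
January 2097 has 31 days: 297 − 31 = 266 left.
December 2096 has 31 days: 266 − 31 = 235 left.
November 2096 has 30 days: 235 − 30 = 205 left.
October 2096 has 31 days: 205 − 31 = 174 left.
September 2096 has 30 days: 174 − 30 = 144 left.
August 2096 has 31 days: 144 − 31 = 113 left.
July 2096 has 31 days: 113 − 31 = 82 left.
June 2096 has 30 days: 82 − 30 = 52 left.
May 2096 has 31 days: 52 − 31 = 21 left.
April 2096 has 30 days; 30 − 21 = 9 → April 9, 2096.
Advancing 15 weeks (= 105 days) from April 9, 2096:
April has 30 days, so 30 − 9 = 21 days remain after April 9, 2096; 105 − 21 = 84 left.
May 2096 has 31 days: 84 − 31 = 53 left.
June 2096 has 30 days: 53 − 30 = 23 left.
23 days into July 2096 → July 23, 2096.
Adding 12 months from July 23, 2096:
month 7 + 12 = 19, which is month 7 of year 2097 → July 2097.
Day 23 is valid in July, giving July 23, 2097.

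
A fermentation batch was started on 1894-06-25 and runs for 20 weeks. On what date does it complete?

Counting forward 20 weeks = 140 days from June 25, 1894.
June has 30 days, so 30 − 25 = 5 days remain after June 25, 1894; 140 − 5 = 135 left.
July 1894 has 31 days: 135 − 31 = 104 left.
August 1894 has 31 days: 104 − 31 = 73 left.
September 1894 has 30 days: 73 − 30 = 43 left.
October 1894 has 31 days: 43 − 31 = 12 left.
12 days into November 1894 → November 12, 1894.

November 12, 1894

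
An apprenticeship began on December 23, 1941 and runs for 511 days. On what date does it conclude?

Advancing 511 days from December 23, 1941.
December has 31 days, so 31 − 23 = 8 days remain after December 23, 1941; 511 − 8 = 503 left.
January 1942 has 31 days: 503 − 31 = 472 left.
February 1942 has 28 days (1942 is not a leap year): 472 − 28 = 444 left.
March 1942 has 31 days: 444 − 31 = 413 left.
April 1942 has 30 days: 413 − 30 = 383 left.
May 1942 has 31 days: 383 − 31 = 352 left.
June 1942 has 30 days: 352 − 30 = 322 left.
July 1942 has 31 days: 322 − 31 = 291 left.
August 1942 has 31 days: 291 − 31 = 260 left.
September 1942 has 30 days: 260 − 30 = 230 left.
October 1942 has 31 days: 230 − 31 = 199 left.
November 1942 has 30 days: 199 − 30 = 169 left.
December 1942 has 31 days: 169 − 31 = 138 left.
January 1943 has 31 days: 138 − 31 = 107 left.
February 1943 has 28 days (1943 is not a leap year): 107 − 28 = 79 left.
March 1943 has 31 days: 79 − 31 = 48 left.
April 1943 has 30 days: 48 − 30 = 18 left.
18 days into May 1943 → May 18, 1943.

May 18, 1943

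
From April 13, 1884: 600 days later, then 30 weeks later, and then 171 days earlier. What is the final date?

Advancing 600 days from April 13, 1884:
April has 30 days, so 30 − 13 = 17 days remain after April 13, 1884; 600 − 17 = 583 left.
May 1884 has 31 days: 583 − 31 = 552 left.
June 1884 has 30 days: 552 − 30 = 522 left.
July 1884 has 31 days: 522 − 31 = 491 left.
August 1884 has 31 days: 491 − 31 = 460 left.
September 1884 has 30 days: 460 − 30 = 430 left.
October 1884 has 31 days: 430 − 31 = 399 left.
November 1884 has 30 days: 399 − 30 = 369 left.
December 1884 has 31 days: 369 − 31 = 338 left.
January 1885 has 31 days: 338 − 31 = 307 left.
February 1885 has 28 days (1885 is not a leap year): 307 − 28 = 279 left.
March 1885 has 31 days: 279 − 31 = 248 left.
April 1885 has 30 days: 248 − 30 = 218 left.
May 1885 has 31 days: 218 − 31 = 187 left.
June 1885 has 30 days: 187 − 30 = 157 left.
July 1885 has 31 days: 157 − 31 = 126 left.
August 1885 has 31 days: 126 − 31 = 95 left.
September 1885 has 30 days: 95 − 30 = 65 left.
October 1885 has 31 days: 65 − 31 = 34 left.
November 1885 has 30 days: 34 − 30 = 4 left.
4 days into December 1885 → December 4, 1885.
Counting forward 30 weeks (= 210 days) from December 4, 1885:
December has 31 days, so 31 − 4 = 27 days remain after December 4, 1885; 210 − 27 = 183 left.
January 1886 has 31 days: 183 − 31 = 152 left.
February 1886 has 28 days (1886 is not a leap year): 152 − 28 = 124 left.
March 1886 has 31 days: 124 − 31 = 93 left.
April 1886 has 30 days: 93 − 30 = 63 left.
May 1886 has 31 days: 63 − 31 = 32 left.
June 1886 has 30 days: 32 − 30 = 2 left.
2 days into July 1886 → July 2, 1886.
Going back 171 days from July 2, 1886:
Going back 2 days from July 2, 1886 reaches the end of the previous month; 171 − 2 = 169 left.
June 1886 has 30 days: 169 − 30 = 139 left.
May 1886 has 31 days: 139 − 31 = 108 left.
April 1886 has 30 days: 108 − 30 = 78 left.
March 1886 has 31 days: 78 − 31 = 47 left.
February 1886 has 28 days (1886 is not a leap year): 47 − 28 = 19 left.
January 1886 has 31 days; 31 − 19 = 12 → January 12, 1886.

January 12, 1886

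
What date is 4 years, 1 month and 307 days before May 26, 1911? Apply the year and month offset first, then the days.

June 23, 1906

Subtracting 4 years, 1 month and 307 days from May 26, 1911: first the month/year part, then the days.
-4 years → 1907; month 5 − 1 = 4 → April 1907.
Day 26 is valid in April, giving April 26, 1907.
Now subtract 307 days from April 26, 1907.
Going back 26 days from April 26, 1907 reaches the end of the previous month; 307 − 26 = 281 left.
March 1907 has 31 days: 281 − 31 = 250 left.
February 1907 has 28 days (1907 is not a leap year): 250 − 28 = 222 left.
January 1907 has 31 days: 222 − 31 = 191 left.
December 1906 has 31 days: 191 − 31 = 160 left.
November 1906 has 30 days: 160 − 30 = 130 left.
October 1906 has 31 days: 130 − 31 = 99 left.
September 1906 has 30 days: 99 − 30 = 69 left.
August 1906 has 31 days: 69 − 31 = 38 left.
July 1906 has 31 days: 38 − 31 = 7 left.
June 1906 has 30 days; 30 − 7 = 23 → June 23, 1906.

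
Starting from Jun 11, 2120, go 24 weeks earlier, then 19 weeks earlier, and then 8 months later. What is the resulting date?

April 15, 2120

Going back 24 weeks (= 168 days) from June 11, 2120:
Going back 11 days from June 11, 2120 reaches the end of the previous month; 168 − 11 = 157 left.
May 2120 has 31 days: 157 − 31 = 126 left.
April 2120 has 30 days: 126 − 30 = 96 left.
March 2120 has 31 days: 96 − 31 = 65 left.
February 2120 has 29 days (2120 is a leap year): 65 − 29 = 36 left.
January 2120 has 31 days: 36 − 31 = 5 left.
December 2119 has 31 days; 31 − 5 = 26 → December 26, 2119.
Going back 19 weeks (= 133 days) from December 26, 2119:
Going back 26 days from December 26, 2119 reaches the end of the previous month; 133 − 26 = 107 left.
November 2119 has 30 days: 107 − 30 = 77 left.
October 2119 has 31 days: 77 − 31 = 46 left.
September 2119 has 30 days: 46 − 30 = 16 left.
August 2119 has 31 days; 31 − 16 = 15 → August 15, 2119.
Advancing 8 months from August 15, 2119:
month 8 + 8 = 16, which is month 4 of year 2120 → April 2120.
Day 15 is valid in April, giving April 15, 2120.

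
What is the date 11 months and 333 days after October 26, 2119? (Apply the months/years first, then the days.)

August 25, 2121

Adding 11 months and 333 days from October 26, 2119: first the month/year part, then the days.
month 10 + 11 = 21, which is month 9 of year 2120 → September 2120.
Day 26 is valid in September, giving September 26, 2120.
Now add 333 days from September 26, 2120.
September has 30 days, so 30 − 26 = 4 days remain after September 26, 2120; 333 − 4 = 329 left.
October 2120 has 31 days: 329 − 31 = 298 left.
November 2120 has 30 days: 298 − 30 = 268 left.
December 2120 has 31 days: 268 − 31 = 237 left.
January 2121 has 31 days: 237 − 31 = 206 left.
February 2121 has 28 days (2121 is not a leap year): 206 − 28 = 178 left.
March 2121 has 31 days: 178 − 31 = 147 left.
April 2121 has 30 days: 147 − 30 = 117 left.
May 2121 has 31 days: 117 − 31 = 86 left.
June 2121 has 30 days: 86 − 30 = 56 left.
July 2121 has 31 days: 56 − 31 = 25 left.
25 days into August 2121 → August 25, 2121.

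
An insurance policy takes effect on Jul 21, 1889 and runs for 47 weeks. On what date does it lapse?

June 15, 1890

Advancing 47 weeks = 329 days from July 21, 1889.
July has 31 days, so 31 − 21 = 10 days remain after July 21, 1889; 329 − 10 = 319 left.
August 1889 has 31 days: 319 − 31 = 288 left.
September 1889 has 30 days: 288 − 30 = 258 left.
October 1889 has 31 days: 258 − 31 = 227 left.
November 1889 has 30 days: 227 − 30 = 197 left.
December 1889 has 31 days: 197 − 31 = 166 left.
January 1890 has 31 days: 166 − 31 = 135 left.
February 1890 has 28 days (1890 is not a leap year): 135 − 28 = 107 left.
March 1890 has 31 days: 107 − 31 = 76 left.
April 1890 has 30 days: 76 − 30 = 46 left.
May 1890 has 31 days: 46 − 31 = 15 left.
15 days into June 1890 → June 15, 1890.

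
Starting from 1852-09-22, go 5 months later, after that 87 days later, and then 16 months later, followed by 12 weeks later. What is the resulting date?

December 13, 1854

Adding 5 months from September 22, 1852:
month 9 + 5 = 14, which is month 2 of year 1853 → February 1853.
Day 22 is valid in February, giving February 22, 1853.
Counting forward 87 days from February 22, 1853:
February has 28 days, so 28 − 22 = 6 days remain after February 22, 1853; 87 − 6 = 81 left.
March 1853 has 31 days: 81 − 31 = 50 left.
April 1853 has 30 days: 50 − 30 = 20 left.
20 days into May 1853 → May 20, 1853.
Adding 16 months from May 20, 1853:
month 5 + 16 = 21, which is month 9 of year 1854 → September 1854.
Day 20 is valid in September, giving September 20, 1854.
Counting forward 12 weeks (= 84 days) from September 20, 1854:
September has 30 days, so 30 − 20 = 10 days remain after September 20, 1854; 84 − 10 = 74 left.
October 1854 has 31 days: 74 − 31 = 43 left.
November 1854 has 30 days: 43 − 30 = 13 left.
13 days into December 1854 → December 13, 1854.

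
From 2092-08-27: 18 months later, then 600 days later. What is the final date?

October 20, 2095

Counting forward 18 months from August 27, 2092:
month 8 + 18 = 26, which is month 2 of year 2094 → February 2094.
Day 27 is valid in February, giving February 27, 2094.
Advancing 600 days from February 27, 2094:
February has 28 days, so 28 − 27 = 1 day remains after February 27, 2094; 600 − 1 = 599 left.
March 2094 has 31 days: 599 − 31 = 568 left.
April 2094 has 30 days: 568 − 30 = 538 left.
May 2094 has 31 days: 538 − 31 = 507 left.
June 2094 has 30 days: 507 − 30 = 477 left.
July 2094 has 31 days: 477 − 31 = 446 left.
August 2094 has 31 days: 446 − 31 = 415 left.
September 2094 has 30 days: 415 − 30 = 385 left.
October 2094 has 31 days: 385 − 31 = 354 left.
November 2094 has 30 days: 354 − 30 = 324 left.
December 2094 has 31 days: 324 − 31 = 293 left.
January 2095 has 31 days: 293 − 31 = 262 left.
February 2095 has 28 days (2095 is not a leap year): 262 − 28 = 234 left.
March 2095 has 31 days: 234 − 31 = 203 left.
April 2095 has 30 days: 203 − 30 = 173 left.
May 2095 has 31 days: 173 − 31 = 142 left.
June 2095 has 30 days: 142 − 30 = 112 left.
July 2095 has 31 days: 112 − 31 = 81 left.
August 2095 has 31 days: 81 − 31 = 50 left.
September 2095 has 30 days: 50 − 30 = 20 left.
20 days into October 2095 → October 20, 2095.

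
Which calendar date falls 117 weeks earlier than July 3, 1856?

April 6, 1854

Going back 117 weeks = 819 days from July 3, 1856.
Going back 3 days from July 3, 1856 reaches the end of the previous month; 819 − 3 = 816 left.
June 1856 has 30 days: 816 − 30 = 786 left.
May 1856 has 31 days: 786 − 31 = 755 left.
April 1856 has 30 days: 755 − 30 = 725 left.
March 1856 has 31 days: 725 − 31 = 694 left.
February 1856 has 29 days (1856 is a leap year): 694 − 29 = 665 left.
January 1856 has 31 days: 665 − 31 = 634 left.
December 1855 has 31 days: 634 − 31 = 603 left.
November 1855 has 30 days: 603 − 30 = 573 left.
October 1855 has 31 days: 573 − 31 = 542 left.
September 1855 has 30 days: 542 − 30 = 512 left.
August 1855 has 31 days: 512 − 31 = 481 left.
July 1855 has 31 days: 481 − 31 = 450 left.
June 1855 has 30 days: 450 − 30 = 420 left.
May 1855 has 31 days: 420 − 31 = 389 left.
April 1855 has 30 days: 389 − 30 = 359 left.
March 1855 has 31 days: 359 − 31 = 328 left.
February 1855 has 28 days (1855 is not a leap year): 328 − 28 = 300 left.
January 1855 has 31 days: 300 − 31 = 269 left.
December 1854 has 31 days: 269 − 31 = 238 left.
November 1854 has 30 days: 238 − 30 = 208 left.
October 1854 has 31 days: 208 − 31 = 177 left.
September 1854 has 30 days: 177 − 30 = 147 left.
August 1854 has 31 days: 147 − 31 = 116 left.
July 1854 has 31 days: 116 − 31 = 85 left.
June 1854 has 30 days: 85 − 30 = 55 left.
May 1854 has 31 days: 55 − 31 = 24 left.
April 1854 has 30 days; 30 − 24 = 6 → April 6, 1854.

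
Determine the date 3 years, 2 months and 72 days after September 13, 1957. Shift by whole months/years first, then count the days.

January 24, 1961

Adding 3 years, 2 months and 72 days from September 13, 1957: first the month/year part, then the days.
+3 years → 1960; month 9 + 2 = 11 → November 1960.
Day 13 is valid in November, giving November 13, 1960.
Now add 72 days from November 13, 1960.
November has 30 days, so 30 − 13 = 17 days remain after November 13, 1960; 72 − 17 = 55 left.
December 1960 has 31 days: 55 − 31 = 24 left.
24 days into January 1961 → January 24, 1961.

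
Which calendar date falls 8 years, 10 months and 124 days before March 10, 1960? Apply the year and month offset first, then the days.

January 6, 1951

Subtracting 8 years, 10 months and 124 days from March 10, 1960: first the month/year part, then the days.
-8 years → 1952; month 3 − 10 = -7, which is month 5 of year 1951 → May 1951.
Day 10 is valid in May, giving May 10, 1951.
Now subtract 124 days from May 10, 1951.
Going back 10 days from May 10, 1951 reaches the end of the previous month; 124 − 10 = 114 left.
April 1951 has 30 days: 114 − 30 = 84 left.
March 1951 has 31 days: 84 − 31 = 53 left.
February 1951 has 28 days (1951 is not a leap year): 53 − 28 = 25 left.
January 1951 has 31 days; 31 − 25 = 6 → January 6, 1951.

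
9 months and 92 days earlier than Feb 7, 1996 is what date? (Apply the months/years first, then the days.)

Going back 9 months and 92 days from February 7, 1996: first the month/year part, then the days.
month 2 − 9 = -7, which is month 5 of year 1995 → May 1995.
Day 7 is valid in May, giving May 7, 1995.
Now subtract 92 days from May 7, 1995.
Going back 7 days from May 7, 1995 reaches the end of the previous month; 92 − 7 = 85 left.
April 1995 has 30 days: 85 − 30 = 55 left.
March 1995 has 31 days: 55 − 31 = 24 left.
February 1995 has 28 days; 28 − 24 = 4 → February 4, 1995.

February 4, 1995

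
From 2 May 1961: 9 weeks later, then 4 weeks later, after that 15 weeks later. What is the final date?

November 14, 1961

Advancing 9 weeks (= 63 days) from May 2, 1961:
May has 31 days, so 31 − 2 = 29 days remain after May 2, 1961; 63 − 29 = 34 left.
June 1961 has 30 days: 34 − 30 = 4 left.
4 days into July 1961 → July 4, 1961.
Advancing 4 weeks (= 28 days) from July 4, 1961:
July has 31 days, so 31 − 4 = 27 days remain after July 4, 1961; 28 − 27 = 1 left.
1 day into August 1961 → August 1, 1961.
Advancing 15 weeks (= 105 days) from August 1, 1961:
August has 31 days, so 31 − 1 = 30 days remain after August 1, 1961; 105 − 30 = 75 left.
September 1961 has 30 days: 75 − 30 = 45 left.
October 1961 has 31 days: 45 − 31 = 14 left.
14 days into November 1961 → November 14, 1961.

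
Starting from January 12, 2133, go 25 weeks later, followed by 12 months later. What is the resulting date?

Adding 25 weeks (= 175 days) from January 12, 2133:
January has 31 days, so 31 − 12 = 19 days remain after January 12, 2133; 175 − 19 = 156 left.
February 2133 has 28 days (2133 is not a leap year): 156 − 28 = 128 left.
March 2133 has 31 days: 128 − 31 = 97 left.
April 2133 has 30 days: 97 − 30 = 67 left.
May 2133 has 31 days: 67 − 31 = 36 left.
June 2133 has 30 days: 36 − 30 = 6 left.
6 days into July 2133 → July 6, 2133.
Advancing 12 months from July 6, 2133:
month 7 + 12 = 19, which is month 7 of year 2134 → July 2134.
Day 6 is valid in July, giving July 6, 2134.

July 6, 2134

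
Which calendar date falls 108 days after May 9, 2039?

August 25, 2039

Advancing 108 days from May 9, 2039.
May has 31 days, so 31 − 9 = 22 days remain after May 9, 2039; 108 − 22 = 86 left.
June 2039 has 30 days: 86 − 30 = 56 left.
July 2039 has 31 days: 56 − 31 = 25 left.
25 days into August 2039 → August 25, 2039.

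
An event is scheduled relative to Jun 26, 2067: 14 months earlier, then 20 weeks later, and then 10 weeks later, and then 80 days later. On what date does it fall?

Going back 14 months from June 26, 2067:
month 6 − 14 = -8, which is month 4 of year 2066 → April 2066.
Day 26 is valid in April, giving April 26, 2066.
Advancing 20 weeks (= 140 days) from April 26, 2066:
April has 30 days, so 30 − 26 = 4 days remain after April 26, 2066; 140 − 4 = 136 left.
May 2066 has 31 days: 136 − 31 = 105 left.
June 2066 has 30 days: 105 − 30 = 75 left.
July 2066 has 31 days: 75 − 31 = 44 left.
August 2066 has 31 days: 44 − 31 = 13 left.
13 days into September 2066 → September 13, 2066.
Counting forward 10 weeks (= 70 days) from September 13, 2066:
September has 30 days, so 30 − 13 = 17 days remain after September 13, 2066; 70 − 17 = 53 left.
October 2066 has 31 days: 53 − 31 = 22 left.
22 days into November 2066 → November 22, 2066.
Counting forward 80 days from November 22, 2066:
November has 30 days, so 30 − 22 = 8 days remain after November 22, 2066; 80 − 8 = 72 left.
December 2066 has 31 days: 72 − 31 = 41 left.
January 2067 has 31 days: 41 − 31 = 10 left.
10 days into February 2067 → February 10, 2067.

February 10, 2067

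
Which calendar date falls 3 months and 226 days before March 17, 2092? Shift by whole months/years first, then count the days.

Counting back 3 months and 226 days from March 17, 2092: first the month/year part, then the days.
month 3 − 3 = 0, which is month 12 of year 2091 → December 2091.
Day 17 is valid in December, giving December 17, 2091.
Now subtract 226 days from December 17, 2091.
Going back 17 days from December 17, 2091 reaches the end of the previous month; 226 − 17 = 209 left.
November 2091 has 30 days: 209 − 30 = 179 left.
October 2091 has 31 days: 179 − 31 = 148 left.
September 2091 has 30 days: 148 − 30 = 118 left.
August 2091 has 31 days: 118 − 31 = 87 left.
July 2091 has 31 days: 87 − 31 = 56 left.
June 2091 has 30 days: 56 − 30 = 26 left.
May 2091 has 31 days; 31 − 26 = 5 → May 5, 2091.

May 5, 2091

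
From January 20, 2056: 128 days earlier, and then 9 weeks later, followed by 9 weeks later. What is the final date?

Counting back 128 days from January 20, 2056:
Going back 20 days from January 20, 2056 reaches the end of the previous month; 128 − 20 = 108 left.
December 2055 has 31 days: 108 − 31 = 77 left.
November 2055 has 30 days: 77 − 30 = 47 left.
October 2055 has 31 days: 47 − 31 = 16 left.
September 2055 has 30 days; 30 − 16 = 14 → September 14, 2055.
Counting forward 9 weeks (= 63 days) from September 14, 2055:
September has 30 days, so 30 − 14 = 16 days remain after September 14, 2055; 63 − 16 = 47 left.
October 2055 has 31 days: 47 − 31 = 16 left.
16 days into November 2055 → November 16, 2055.
Adding 9 weeks (= 63 days) from November 16, 2055:
November has 30 days, so 30 − 16 = 14 days remain after November 16, 2055; 63 − 14 = 49 left.
December 2055 has 31 days: 49 − 31 = 18 left.
18 days into January 2056 → January 18, 2056.

January 18, 2056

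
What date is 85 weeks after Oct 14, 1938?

Advancing 85 weeks = 595 days from October 14, 1938.
October has 31 days, so 31 − 14 = 17 days remain after October 14, 1938; 595 − 17 = 578 left.
November 1938 has 30 days: 578 − 30 = 548 left.
December 1938 has 31 days: 548 − 31 = 517 left.
January 1939 has 31 days: 517 − 31 = 486 left.
February 1939 has 28 days (1939 is not a leap year): 486 − 28 = 458 left.
March 1939 has 31 days: 458 − 31 = 427 left.
April 1939 has 30 days: 427 − 30 = 397 left.
May 1939 has 31 days: 397 − 31 = 366 left.
June 1939 has 30 days: 366 − 30 = 336 left.
July 1939 has 31 days: 336 − 31 = 305 left.
August 1939 has 31 days: 305 − 31 = 274 left.
September 1939 has 30 days: 274 − 30 = 244 left.
October 1939 has 31 days: 244 − 31 = 213 left.
November 1939 has 30 days: 213 − 30 = 183 left.
December 1939 has 31 days: 183 − 31 = 152 left.
January 1940 has 31 days: 152 − 31 = 121 left.
February 1940 has 29 days (1940 is a leap year): 121 − 29 = 92 left.
March 1940 has 31 days: 92 − 31 = 61 left.
April 1940 has 30 days: 61 − 30 = 31 left.
31 days into May 1940 → May 31, 1940.

May 31, 1940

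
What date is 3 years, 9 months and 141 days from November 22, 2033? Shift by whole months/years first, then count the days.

January 10, 2038

Counting forward 3 years, 9 months and 141 days from November 22, 2033: first the month/year part, then the days.
+3 years → 2036; month 11 + 9 = 20, which is month 8 of year 2037 → August 2037.
Day 22 is valid in August, giving August 22, 2037.
Now add 141 days from August 22, 2037.
August has 31 days, so 31 − 22 = 9 days remain after August 22, 2037; 141 − 9 = 132 left.
September 2037 has 30 days: 132 − 30 = 102 left.
October 2037 has 31 days: 102 − 31 = 71 left.
November 2037 has 30 days: 71 − 30 = 41 left.
December 2037 has 31 days: 41 − 31 = 10 left.
10 days into January 2038 → January 10, 2038.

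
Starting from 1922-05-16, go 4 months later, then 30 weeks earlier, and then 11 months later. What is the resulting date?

Advancing 4 months from May 16, 1922:
month 5 + 4 = 9 → September 1922.
Day 16 is valid in September, giving September 16, 1922.
Subtracting 30 weeks (= 210 days) from September 16, 1922:
Going back 16 days from September 16, 1922 reaches the end of the previous month; 210 − 16 = 194 left.
August 1922 has 31 days: 194 − 31 = 163 left.
July 1922 has 31 days: 163 − 31 = 132 left.
June 1922 has 30 days: 132 − 30 = 102 left.
May 1922 has 31 days: 102 − 31 = 71 left.
April 1922 has 30 days: 71 − 30 = 41 left.
March 1922 has 31 days: 41 − 31 = 10 left.
February 1922 has 28 days; 28 − 10 = 18 → February 18, 1922.
Counting forward 11 months from February 18, 1922:
month 2 + 11 = 13, which is month 1 of year 1923 → January 1923.
Day 18 is valid in January, giving January 18, 1923.

January 18, 1923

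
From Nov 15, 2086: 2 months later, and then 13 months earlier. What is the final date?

December 15, 2085

Counting forward 2 months from November 15, 2086:
month 11 + 2 = 13, which is month 1 of year 2087 → January 2087.
Day 15 is valid in January, giving January 15, 2087.
Going back 13 months from January 15, 2087:
month 1 − 13 = -12, which is month 12 of year 2085 → December 2085.
Day 15 is valid in December, giving December 15, 2085.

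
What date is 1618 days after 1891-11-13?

Advancing 1618 days from November 13, 1891.
November has 30 days, so 30 − 13 = 17 days remain after November 13, 1891; 1618 − 17 = 1601 left.
December 1891 has 31 days: 1601 − 31 = 1570 left.
January 1892 has 31 days: 1570 − 31 = 1539 left.
February 1892 has 29 days (1892 is a leap year): 1539 − 29 = 1510 left.
March 1892 has 31 days: 1510 − 31 = 1479 left.
April 1892 has 30 days: 1479 − 30 = 1449 left.
May 1892 has 31 days: 1449 − 31 = 1418 left.
June 1892 has 30 days: 1418 − 30 = 1388 left.
July 1892 has 31 days: 1388 − 31 = 1357 left.
August 1892 has 31 days: 1357 − 31 = 1326 left.
September 1892 has 30 days: 1326 − 30 = 1296 left.
October 1892 has 31 days: 1296 − 31 = 1265 left.
November 1892 has 30 days: 1265 − 30 = 1235 left.
December 1892 has 31 days: 1235 − 31 = 1204 left.
January 1893 has 31 days: 1204 − 31 = 1173 left.
February 1893 has 28 days (1893 is not a leap year): 1173 − 28 = 1145 left.
March 1893 has 31 days: 1145 − 31 = 1114 left.
April 1893 has 30 days: 1114 − 30 = 1084 left.
May 1893 has 31 days: 1084 − 31 = 1053 left.
June 1893 has 30 days: 1053 − 30 = 1023 left.
July 1893 has 31 days: 1023 − 31 = 992 left.
August 1893 has 31 days: 992 − 31 = 961 left.
September 1893 has 30 days: 961 − 30 = 931 left.
October 1893 has 31 days: 931 − 31 = 900 left.
November 1893 has 30 days: 900 − 30 = 870 left.
December 1893 has 31 days: 870 − 31 = 839 left.
January 1894 has 31 days: 839 − 31 = 808 left.
February 1894 has 28 days (1894 is not a leap year): 808 − 28 = 780 left.
March 1894 has 31 days: 780 − 31 = 749 left.
April 1894 has 30 days: 749 − 30 = 719 left.
May 1894 has 31 days: 719 − 31 = 688 left.
June 1894 has 30 days: 688 − 30 = 658 left.
July 1894 has 31 days: 658 − 31 = 627 left.
August 1894 has 31 days: 627 − 31 = 596 left.
September 1894 has 30 days: 596 − 30 = 566 left.
October 1894 has 31 days: 566 − 31 = 535 left.
November 1894 has 30 days: 535 − 30 = 505 left.
December 1894 has 31 days: 505 − 31 = 474 left.
January 1895 has 31 days: 474 − 31 = 443 left.
February 1895 has 28 days (1895 is not a leap year): 443 − 28 = 415 left.
March 1895 has 31 days: 415 − 31 = 384 left.
April 1895 has 30 days: 384 − 30 = 354 left.
May 1895 has 31 days: 354 − 31 = 323 left.
June 1895 has 30 days: 323 − 30 = 293 left.
July 1895 has 31 days: 293 − 31 = 262 left.
August 1895 has 31 days: 262 − 31 = 231 left.
September 1895 has 30 days: 231 − 30 = 201 left.
October 1895 has 31 days: 201 − 31 = 170 left.
November 1895 has 30 days: 170 − 30 = 140 left.
December 1895 has 31 days: 140 − 31 = 109 left.
January 1896 has 31 days: 109 − 31 = 78 left.
February 1896 has 29 days (1896 is a leap year): 78 − 29 = 49 left.
March 1896 has 31 days: 49 − 31 = 18 left.
18 days into April 1896 → April 18, 1896.

April 18, 1896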